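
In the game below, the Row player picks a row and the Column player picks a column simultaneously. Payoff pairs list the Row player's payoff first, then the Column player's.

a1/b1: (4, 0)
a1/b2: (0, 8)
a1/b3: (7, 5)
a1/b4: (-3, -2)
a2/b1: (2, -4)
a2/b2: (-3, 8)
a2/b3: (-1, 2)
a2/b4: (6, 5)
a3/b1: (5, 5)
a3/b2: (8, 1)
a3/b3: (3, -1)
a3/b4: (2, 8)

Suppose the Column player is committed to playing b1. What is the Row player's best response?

a3

With the Column player fixed at b1, the Row player's payoffs are: a1 → 4, a2 → 2, a3 → 5.
The maximum is 5, achieved by a3.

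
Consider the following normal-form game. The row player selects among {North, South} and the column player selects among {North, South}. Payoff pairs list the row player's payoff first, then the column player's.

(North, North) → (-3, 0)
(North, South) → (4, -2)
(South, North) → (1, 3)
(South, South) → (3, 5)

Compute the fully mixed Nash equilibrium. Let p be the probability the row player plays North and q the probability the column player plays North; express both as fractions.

In a mixed NE each player is indifferent between their pure strategies, so the opponent's mix sets the indifference.
The column player indifferent between North and South: p·0 + (1−p)·3 = p·(-2) + (1−p)·5 ⟹ 3 + (-3)p = 5 + (-7)p ⟹ p = 1/2.
The row player indifferent between North and South: q·(-3) + (1−q)·4 = q·1 + (1−q)·3 ⟹ 4 + (-7)q = 3 + (-2)q ⟹ q = 1/5.

p = 1/2, q = 1/5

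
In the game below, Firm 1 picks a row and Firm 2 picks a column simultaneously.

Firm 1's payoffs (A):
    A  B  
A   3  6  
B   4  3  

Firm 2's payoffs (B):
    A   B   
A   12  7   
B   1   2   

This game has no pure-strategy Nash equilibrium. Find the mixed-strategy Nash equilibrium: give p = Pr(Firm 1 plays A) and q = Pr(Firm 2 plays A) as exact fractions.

p = 1/6, q = 3/4

Each player's mixing probability is pinned down by making the *other* player indifferent.
Firm 2 indifferent between A and B: p·12 + (1−p)·1 = p·7 + (1−p)·2 ⟹ 1 + 11p = 2 + 5p ⟹ p = 1/6.
Firm 1 indifferent between A and B: q·3 + (1−q)·6 = q·4 + (1−q)·3 ⟹ 6 + (-3)q = 3 + 1q ⟹ q = 3/4.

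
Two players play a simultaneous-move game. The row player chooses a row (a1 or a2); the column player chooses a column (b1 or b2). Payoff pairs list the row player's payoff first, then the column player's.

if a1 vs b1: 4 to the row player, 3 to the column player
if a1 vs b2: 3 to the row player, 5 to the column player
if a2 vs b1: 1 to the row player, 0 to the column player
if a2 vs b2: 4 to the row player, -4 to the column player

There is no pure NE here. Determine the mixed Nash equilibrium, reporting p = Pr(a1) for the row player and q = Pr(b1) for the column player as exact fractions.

In a mixed NE each player is indifferent between their pure strategies, so the opponent's mix sets the indifference.
The column player indifferent between b1 and b2: p·3 + (1−p)·0 = p·5 + (1−p)·(-4) ⟹ 0 + 3p = (-4) + 9p ⟹ p = 2/3.
The row player indifferent between a1 and a2: q·4 + (1−q)·3 = q·1 + (1−q)·4 ⟹ 3 + 1q = 4 + (-3)q ⟹ q = 1/4.

p = 2/3, q = 1/4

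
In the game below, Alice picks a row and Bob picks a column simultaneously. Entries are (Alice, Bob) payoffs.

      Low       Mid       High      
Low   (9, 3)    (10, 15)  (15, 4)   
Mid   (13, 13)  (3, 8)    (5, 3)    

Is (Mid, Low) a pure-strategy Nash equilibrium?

Yes

Holding Bob at Low: Alice gets 13 from Mid, versus 9 from Low. No profitable deviation for Alice.
Holding Alice at Mid: Bob gets 13 from Low, versus 8 from Mid, 3 from High. No profitable deviation for Bob either.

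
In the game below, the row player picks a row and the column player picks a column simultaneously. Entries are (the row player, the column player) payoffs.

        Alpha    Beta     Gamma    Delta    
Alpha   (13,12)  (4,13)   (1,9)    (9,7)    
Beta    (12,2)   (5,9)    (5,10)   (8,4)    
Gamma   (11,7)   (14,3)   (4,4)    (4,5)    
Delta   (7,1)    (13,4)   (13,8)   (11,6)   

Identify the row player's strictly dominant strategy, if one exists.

None

Check whether one of the row player's strategies beats all alternatives regardless of what the opponent does.
Alpha is not dominant: against Beta, Beta gives 5 > 4.
Beta is not dominant: against Alpha, Alpha gives 13 > 12.
Gamma is not dominant: against Alpha, Alpha gives 13 > 11.
Delta is not dominant: against Alpha, Alpha gives 13 > 7.
No single strategy is best against every opponent action.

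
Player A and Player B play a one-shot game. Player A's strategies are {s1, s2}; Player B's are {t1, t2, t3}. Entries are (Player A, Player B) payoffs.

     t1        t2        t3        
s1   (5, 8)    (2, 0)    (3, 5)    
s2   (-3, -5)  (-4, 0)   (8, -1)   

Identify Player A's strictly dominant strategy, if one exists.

A strategy is strictly dominant if it gives Player A a strictly higher payoff than every other strategy, against every choice by the opponent.
s1 is not dominant: against t3, s2 gives 8 > 3.
s2 is not dominant: against t1, s1 gives 5 > -3.
No single strategy is best against every opponent action.

No strictly dominant strategy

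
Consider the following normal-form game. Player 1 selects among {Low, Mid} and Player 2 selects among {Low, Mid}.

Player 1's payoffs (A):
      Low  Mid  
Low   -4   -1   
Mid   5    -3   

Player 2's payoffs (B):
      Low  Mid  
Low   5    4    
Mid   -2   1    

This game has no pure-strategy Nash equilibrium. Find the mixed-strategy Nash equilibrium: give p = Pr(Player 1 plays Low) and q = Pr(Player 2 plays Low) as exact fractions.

p = 3/4, q = 2/11

Each player's mixing probability is pinned down by making the *other* player indifferent.
Player 2 indifferent between Low and Mid: p·5 + (1−p)·(-2) = p·4 + (1−p)·1 ⟹ (-2) + 7p = 1 + 3p ⟹ p = 3/4.
Player 1 indifferent between Low and Mid: q·(-4) + (1−q)·(-1) = q·5 + (1−q)·(-3) ⟹ (-1) + (-3)q = (-3) + 8q ⟹ q = 2/11.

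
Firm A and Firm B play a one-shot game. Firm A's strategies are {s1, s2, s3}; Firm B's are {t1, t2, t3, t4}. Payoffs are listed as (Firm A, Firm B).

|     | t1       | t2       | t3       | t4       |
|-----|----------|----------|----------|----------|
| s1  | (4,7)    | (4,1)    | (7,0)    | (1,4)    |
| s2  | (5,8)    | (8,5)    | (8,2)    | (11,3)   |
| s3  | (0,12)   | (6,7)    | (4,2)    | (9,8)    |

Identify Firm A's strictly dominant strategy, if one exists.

s2

Check whether one of Firm A's strategies beats all alternatives regardless of what the opponent does.
s2 strictly dominates: vs t1: 5 > each of {4, 0}; vs t2: 8 > each of {4, 6}; vs t3: 8 > each of {7, 4}; vs t4: 11 > each of {1, 9}.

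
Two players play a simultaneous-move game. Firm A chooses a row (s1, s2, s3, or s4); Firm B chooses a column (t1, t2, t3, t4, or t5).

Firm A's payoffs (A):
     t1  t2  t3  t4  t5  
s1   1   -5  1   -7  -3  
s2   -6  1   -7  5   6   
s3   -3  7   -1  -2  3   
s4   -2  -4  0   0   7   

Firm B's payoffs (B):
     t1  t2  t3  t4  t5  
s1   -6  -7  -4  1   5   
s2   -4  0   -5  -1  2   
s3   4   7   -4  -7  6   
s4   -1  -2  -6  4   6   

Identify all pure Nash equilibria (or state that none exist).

Check mutual best responses: a cell is a NE iff neither player can gain by unilaterally deviating.
Firm A's best responses — vs t1: s1 (payoff 1); vs t2: s3 (payoff 7); vs t3: s1 (payoff 1); vs t4: s2 (payoff 5); vs t5: s4 (payoff 7).
Firm B's best responses — vs s1: t5 (payoff 5); vs s2: t5 (payoff 2); vs s3: t2 (payoff 7); vs s4: t5 (payoff 6).
Mutual best responses occur at (s3, t2) and (s4, t5); at each, neither player gains by switching.

(s3, t2) and (s4, t5)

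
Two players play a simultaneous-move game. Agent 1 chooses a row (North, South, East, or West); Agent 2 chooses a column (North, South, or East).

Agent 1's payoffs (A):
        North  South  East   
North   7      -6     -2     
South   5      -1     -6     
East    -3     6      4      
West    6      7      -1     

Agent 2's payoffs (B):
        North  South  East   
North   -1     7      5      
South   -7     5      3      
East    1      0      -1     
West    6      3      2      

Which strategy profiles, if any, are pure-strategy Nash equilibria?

A profile is a Nash equilibrium when each player is best-responding to the other.
Agent 1's best responses — vs North: North (payoff 7); vs South: West (payoff 7); vs East: East (payoff 4).
Agent 2's best responses — vs North: South (payoff 7); vs South: South (payoff 5); vs East: North (payoff 1); vs West: North (payoff 6).
No cell has both players best-responding. For instance, Agent 1's best reply to South is West, but against West Agent 2 prefers North over South.

There is no pure-strategy Nash equilibrium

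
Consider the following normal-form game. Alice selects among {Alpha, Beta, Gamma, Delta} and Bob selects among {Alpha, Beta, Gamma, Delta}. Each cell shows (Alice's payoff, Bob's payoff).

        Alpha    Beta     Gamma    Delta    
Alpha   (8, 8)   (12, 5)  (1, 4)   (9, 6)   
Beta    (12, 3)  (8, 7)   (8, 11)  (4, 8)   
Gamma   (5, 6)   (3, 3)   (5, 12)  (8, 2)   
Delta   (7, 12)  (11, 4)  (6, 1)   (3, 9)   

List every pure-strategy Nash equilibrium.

Find each player's best response to every opponent strategy; NE are the intersections.
Alice's best responses — vs Alpha: Beta (payoff 12); vs Beta: Alpha (payoff 12); vs Gamma: Beta (payoff 8); vs Delta: Alpha (payoff 9).
Bob's best responses — vs Alpha: Alpha (payoff 8); vs Beta: Gamma (payoff 11); vs Gamma: Gamma (payoff 12); vs Delta: Alpha (payoff 12).
The only mutual best response is (Beta, Gamma); neither player gains by switching there.

(Beta, Gamma)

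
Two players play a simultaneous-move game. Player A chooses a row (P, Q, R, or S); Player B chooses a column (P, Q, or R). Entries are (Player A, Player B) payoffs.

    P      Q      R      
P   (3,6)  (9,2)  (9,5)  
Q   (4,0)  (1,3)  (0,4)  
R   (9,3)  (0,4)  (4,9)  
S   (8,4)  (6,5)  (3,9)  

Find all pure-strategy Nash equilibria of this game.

No pure-strategy Nash equilibrium

Check mutual best responses: a cell is a NE iff neither player can gain by unilaterally deviating.
Player A's best responses — vs P: R (payoff 9); vs Q: P (payoff 9); vs R: P (payoff 9).
Player B's best responses — vs P: P (payoff 6); vs Q: R (payoff 4); vs R: R (payoff 9); vs S: R (payoff 9).
No cell has both players best-responding. For instance, Player A's best reply to Q is P, but against P Player B prefers P over Q.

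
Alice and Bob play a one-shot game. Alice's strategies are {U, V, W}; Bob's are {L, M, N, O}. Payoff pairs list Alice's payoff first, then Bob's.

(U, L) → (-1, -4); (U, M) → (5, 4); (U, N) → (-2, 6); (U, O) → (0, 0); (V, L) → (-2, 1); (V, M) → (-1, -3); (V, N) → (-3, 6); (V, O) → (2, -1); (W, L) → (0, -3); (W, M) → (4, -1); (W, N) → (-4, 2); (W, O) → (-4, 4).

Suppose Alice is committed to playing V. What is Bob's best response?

N

With Alice fixed at V, Bob's payoffs are: L → 1, M → -3, N → 6, O → -1.
The maximum is 6, achieved by N.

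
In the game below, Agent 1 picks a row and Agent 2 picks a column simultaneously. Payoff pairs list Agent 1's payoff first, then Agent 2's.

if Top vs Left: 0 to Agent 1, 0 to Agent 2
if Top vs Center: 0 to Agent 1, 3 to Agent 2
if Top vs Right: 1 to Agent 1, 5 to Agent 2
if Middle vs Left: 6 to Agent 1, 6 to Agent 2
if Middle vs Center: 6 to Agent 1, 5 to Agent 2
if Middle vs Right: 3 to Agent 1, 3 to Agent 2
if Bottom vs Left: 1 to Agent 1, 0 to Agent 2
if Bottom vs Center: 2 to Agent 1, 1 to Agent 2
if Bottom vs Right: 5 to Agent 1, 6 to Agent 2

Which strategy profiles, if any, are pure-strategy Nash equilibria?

Check mutual best responses: a cell is a NE iff neither player can gain by unilaterally deviating.
Agent 1's best responses — vs Left: Middle (payoff 6); vs Center: Middle (payoff 6); vs Right: Bottom (payoff 5).
Agent 2's best responses — vs Top: Right (payoff 5); vs Middle: Left (payoff 6); vs Bottom: Right (payoff 6).
Mutual best responses occur at (Middle, Left) and (Bottom, Right); at each, neither player gains by switching.

(Middle, Left) and (Bottom, Right)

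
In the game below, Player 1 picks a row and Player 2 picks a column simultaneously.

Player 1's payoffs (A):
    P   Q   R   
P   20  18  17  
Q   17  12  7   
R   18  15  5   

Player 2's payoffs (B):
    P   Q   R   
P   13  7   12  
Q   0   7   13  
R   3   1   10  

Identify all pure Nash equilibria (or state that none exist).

(P, P)

A profile is a Nash equilibrium when each player is best-responding to the other.
Player 1's best responses — vs P: P (payoff 20); vs Q: P (payoff 18); vs R: P (payoff 17).
Player 2's best responses — vs P: P (payoff 13); vs Q: R (payoff 13); vs R: R (payoff 10).
The only mutual best response is (P, P); neither player gains by switching there.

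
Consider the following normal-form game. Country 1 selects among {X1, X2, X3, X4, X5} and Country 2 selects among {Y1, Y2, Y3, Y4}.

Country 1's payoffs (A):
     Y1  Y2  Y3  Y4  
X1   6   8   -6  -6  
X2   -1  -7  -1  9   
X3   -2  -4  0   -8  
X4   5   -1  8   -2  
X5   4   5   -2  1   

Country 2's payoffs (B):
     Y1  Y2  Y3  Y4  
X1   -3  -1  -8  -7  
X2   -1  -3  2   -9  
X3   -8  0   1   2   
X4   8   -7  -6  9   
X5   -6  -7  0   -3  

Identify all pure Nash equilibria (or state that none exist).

(X1, Y2)

A profile is a Nash equilibrium when each player is best-responding to the other.
Country 1's best responses — vs Y1: X1 (payoff 6); vs Y2: X1 (payoff 8); vs Y3: X4 (payoff 8); vs Y4: X2 (payoff 9).
Country 2's best responses — vs X1: Y2 (payoff -1); vs X2: Y3 (payoff 2); vs X3: Y4 (payoff 2); vs X4: Y4 (payoff 9); vs X5: Y3 (payoff 0).
The only mutual best response is (X1, Y2); neither player gains by switching there.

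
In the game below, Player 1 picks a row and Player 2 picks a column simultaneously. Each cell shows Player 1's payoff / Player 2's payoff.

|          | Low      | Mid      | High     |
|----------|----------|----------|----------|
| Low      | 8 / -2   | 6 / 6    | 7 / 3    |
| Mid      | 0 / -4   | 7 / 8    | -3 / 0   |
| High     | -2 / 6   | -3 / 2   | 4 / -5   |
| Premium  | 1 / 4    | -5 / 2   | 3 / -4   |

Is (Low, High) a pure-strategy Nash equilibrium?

Holding Player 2 at High: Player 1 gets 7 from Low, versus -3 from Mid, 4 from High, 3 from Premium. No profitable deviation for Player 1.
Holding Player 1 at Low: Player 2 gets 3 from High but could get 6 by switching to Mid. Player 2 has a profitable deviation.

No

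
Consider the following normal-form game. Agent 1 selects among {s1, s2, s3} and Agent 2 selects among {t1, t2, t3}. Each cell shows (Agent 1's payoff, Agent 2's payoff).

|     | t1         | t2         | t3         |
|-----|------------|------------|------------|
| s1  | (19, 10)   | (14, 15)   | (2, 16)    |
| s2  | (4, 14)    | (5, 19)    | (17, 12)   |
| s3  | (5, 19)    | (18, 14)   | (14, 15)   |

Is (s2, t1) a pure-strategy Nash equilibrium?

Holding Agent 2 at t1: Agent 1 gets 4 from s2 but could get 19 by switching to s1. Agent 1 has a profitable deviation.

No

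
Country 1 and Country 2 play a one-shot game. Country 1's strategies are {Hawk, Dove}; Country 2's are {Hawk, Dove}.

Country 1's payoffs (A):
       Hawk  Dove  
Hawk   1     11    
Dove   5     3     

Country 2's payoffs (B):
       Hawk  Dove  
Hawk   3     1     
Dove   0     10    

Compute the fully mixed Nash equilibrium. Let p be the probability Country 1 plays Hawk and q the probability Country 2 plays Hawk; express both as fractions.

Each player's mixing probability is pinned down by making the *other* player indifferent.
Country 2 indifferent between Hawk and Dove: p·3 + (1−p)·0 = p·1 + (1−p)·10 ⟹ 0 + 3p = 10 + (-9)p ⟹ p = 5/6.
Country 1 indifferent between Hawk and Dove: q·1 + (1−q)·11 = q·5 + (1−q)·3 ⟹ 11 + (-10)q = 3 + 2q ⟹ q = 2/3.

p = 5/6, q = 2/3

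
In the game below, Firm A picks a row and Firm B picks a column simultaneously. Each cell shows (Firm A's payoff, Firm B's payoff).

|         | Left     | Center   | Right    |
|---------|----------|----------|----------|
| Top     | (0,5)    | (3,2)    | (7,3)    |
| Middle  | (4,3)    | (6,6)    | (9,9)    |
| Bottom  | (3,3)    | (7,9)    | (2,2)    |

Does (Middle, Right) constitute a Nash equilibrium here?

Yes

Holding Firm B at Right: Firm A gets 9 from Middle, versus 7 from Top, 2 from Bottom. No profitable deviation for Firm A.
Holding Firm A at Middle: Firm B gets 9 from Right, versus 3 from Left, 6 from Center. No profitable deviation for Firm B either.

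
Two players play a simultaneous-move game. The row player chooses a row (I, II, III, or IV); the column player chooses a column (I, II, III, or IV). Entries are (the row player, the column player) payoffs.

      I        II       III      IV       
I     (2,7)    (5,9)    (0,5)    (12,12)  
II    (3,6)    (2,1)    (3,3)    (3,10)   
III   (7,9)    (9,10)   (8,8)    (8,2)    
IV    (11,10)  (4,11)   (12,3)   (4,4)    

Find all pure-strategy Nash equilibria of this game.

(I, IV) and (III, II)

A profile is a Nash equilibrium when each player is best-responding to the other.
The row player's best responses — vs I: IV (payoff 11); vs II: III (payoff 9); vs III: IV (payoff 12); vs IV: I (payoff 12).
The column player's best responses — vs I: IV (payoff 12); vs II: IV (payoff 10); vs III: II (payoff 10); vs IV: II (payoff 11).
Mutual best responses occur at (I, IV) and (III, II); at each, neither player gains by switching.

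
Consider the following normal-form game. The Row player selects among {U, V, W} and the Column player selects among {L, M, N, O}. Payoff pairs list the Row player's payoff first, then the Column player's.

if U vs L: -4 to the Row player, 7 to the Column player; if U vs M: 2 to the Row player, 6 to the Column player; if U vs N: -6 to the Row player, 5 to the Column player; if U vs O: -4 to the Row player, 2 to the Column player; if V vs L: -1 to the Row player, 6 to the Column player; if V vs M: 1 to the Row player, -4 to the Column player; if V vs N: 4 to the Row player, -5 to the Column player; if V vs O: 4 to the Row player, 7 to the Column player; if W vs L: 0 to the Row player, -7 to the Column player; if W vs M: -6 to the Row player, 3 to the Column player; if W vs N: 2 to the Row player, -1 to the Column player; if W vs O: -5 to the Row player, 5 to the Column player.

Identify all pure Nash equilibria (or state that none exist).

A profile is a Nash equilibrium when each player is best-responding to the other.
The Row player's best responses — vs L: W (payoff 0); vs M: U (payoff 2); vs N: V (payoff 4); vs O: V (payoff 4).
The Column player's best responses — vs U: L (payoff 7); vs V: O (payoff 7); vs W: O (payoff 5).
The only mutual best response is (V, O); neither player gains by switching there.

(V, O)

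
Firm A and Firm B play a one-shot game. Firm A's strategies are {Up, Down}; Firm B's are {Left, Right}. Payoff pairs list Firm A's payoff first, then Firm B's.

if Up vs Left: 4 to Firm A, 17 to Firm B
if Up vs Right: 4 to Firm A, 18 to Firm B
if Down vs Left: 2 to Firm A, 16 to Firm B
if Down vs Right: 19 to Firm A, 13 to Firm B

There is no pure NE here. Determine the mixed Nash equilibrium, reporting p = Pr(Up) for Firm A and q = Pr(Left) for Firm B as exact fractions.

Each player's mixing probability is pinned down by making the *other* player indifferent.
Firm B indifferent between Left and Right: p·17 + (1−p)·16 = p·18 + (1−p)·13 ⟹ 16 + 1p = 13 + 5p ⟹ p = 3/4.
Firm A indifferent between Up and Down: q·4 + (1−q)·4 = q·2 + (1−q)·19 ⟹ 4 + 0q = 19 + (-17)q ⟹ q = 15/17.

p = 3/4, q = 15/17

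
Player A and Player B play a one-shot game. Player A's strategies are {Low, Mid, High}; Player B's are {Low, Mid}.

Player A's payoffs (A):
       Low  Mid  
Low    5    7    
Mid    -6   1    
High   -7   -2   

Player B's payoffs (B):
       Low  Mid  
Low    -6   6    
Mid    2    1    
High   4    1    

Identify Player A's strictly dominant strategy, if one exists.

Low

A strategy is strictly dominant if it gives Player A a strictly higher payoff than every other strategy, against every choice by the opponent.
Low strictly dominates: vs Low: 5 > each of {-6, -7}; vs Mid: 7 > each of {1, -2}.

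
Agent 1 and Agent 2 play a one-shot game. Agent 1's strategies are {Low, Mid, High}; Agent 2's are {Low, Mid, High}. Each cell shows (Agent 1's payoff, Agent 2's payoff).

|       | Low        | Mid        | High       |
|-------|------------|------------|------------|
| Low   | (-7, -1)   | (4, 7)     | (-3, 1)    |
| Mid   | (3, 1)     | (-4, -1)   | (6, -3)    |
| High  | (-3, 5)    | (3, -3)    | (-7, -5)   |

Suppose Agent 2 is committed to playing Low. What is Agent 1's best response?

With Agent 2 fixed at Low, Agent 1's payoffs are: Low → -7, Mid → 3, High → -3.
The maximum is 3, achieved by Mid.

Mid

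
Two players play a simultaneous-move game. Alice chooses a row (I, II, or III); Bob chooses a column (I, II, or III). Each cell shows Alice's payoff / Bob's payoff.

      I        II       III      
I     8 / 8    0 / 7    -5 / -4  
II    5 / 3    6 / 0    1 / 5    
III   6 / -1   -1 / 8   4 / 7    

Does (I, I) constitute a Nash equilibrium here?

Holding Bob at I: Alice gets 8 from I, versus 5 from II, 6 from III. No profitable deviation for Alice.
Holding Alice at I: Bob gets 8 from I, versus 7 from II, -4 from III. No profitable deviation for Bob either.

Yes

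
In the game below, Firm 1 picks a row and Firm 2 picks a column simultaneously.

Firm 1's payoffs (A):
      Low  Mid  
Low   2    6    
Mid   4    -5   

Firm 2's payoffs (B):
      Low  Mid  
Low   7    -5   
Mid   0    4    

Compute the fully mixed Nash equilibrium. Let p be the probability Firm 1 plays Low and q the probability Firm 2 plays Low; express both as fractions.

p = 1/4, q = 11/13

Each player's mixing probability is pinned down by making the *other* player indifferent.
Firm 2 indifferent between Low and Mid: p·7 + (1−p)·0 = p·(-5) + (1−p)·4 ⟹ 0 + 7p = 4 + (-9)p ⟹ p = 1/4.
Firm 1 indifferent between Low and Mid: q·2 + (1−q)·6 = q·4 + (1−q)·(-5) ⟹ 6 + (-4)q = (-5) + 9q ⟹ q = 11/13.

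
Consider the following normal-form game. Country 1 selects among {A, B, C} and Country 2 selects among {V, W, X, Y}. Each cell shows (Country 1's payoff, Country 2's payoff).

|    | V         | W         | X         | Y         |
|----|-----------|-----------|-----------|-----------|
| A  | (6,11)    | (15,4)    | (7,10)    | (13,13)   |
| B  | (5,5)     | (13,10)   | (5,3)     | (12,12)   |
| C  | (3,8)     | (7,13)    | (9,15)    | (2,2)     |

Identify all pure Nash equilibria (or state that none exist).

(A, Y) and (C, X)

Check mutual best responses: a cell is a NE iff neither player can gain by unilaterally deviating.
Country 1's best responses — vs V: A (payoff 6); vs W: A (payoff 15); vs X: C (payoff 9); vs Y: A (payoff 13).
Country 2's best responses — vs A: Y (payoff 13); vs B: Y (payoff 12); vs C: X (payoff 15).
Mutual best responses occur at (A, Y) and (C, X); at each, neither player gains by switching.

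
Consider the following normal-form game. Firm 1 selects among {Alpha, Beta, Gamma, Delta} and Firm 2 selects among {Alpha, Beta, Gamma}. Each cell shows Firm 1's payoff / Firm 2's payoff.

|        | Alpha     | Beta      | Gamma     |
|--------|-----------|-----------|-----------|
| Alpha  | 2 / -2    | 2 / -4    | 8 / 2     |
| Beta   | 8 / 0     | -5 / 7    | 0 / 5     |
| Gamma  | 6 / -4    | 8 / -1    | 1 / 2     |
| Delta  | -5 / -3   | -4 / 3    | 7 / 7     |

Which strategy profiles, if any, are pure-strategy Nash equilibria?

Check mutual best responses: a cell is a NE iff neither player can gain by unilaterally deviating.
Firm 1's best responses — vs Alpha: Beta (payoff 8); vs Beta: Gamma (payoff 8); vs Gamma: Alpha (payoff 8).
Firm 2's best responses — vs Alpha: Gamma (payoff 2); vs Beta: Beta (payoff 7); vs Gamma: Gamma (payoff 2); vs Delta: Gamma (payoff 7).
The only mutual best response is (Alpha, Gamma); neither player gains by switching there.

(Alpha, Gamma)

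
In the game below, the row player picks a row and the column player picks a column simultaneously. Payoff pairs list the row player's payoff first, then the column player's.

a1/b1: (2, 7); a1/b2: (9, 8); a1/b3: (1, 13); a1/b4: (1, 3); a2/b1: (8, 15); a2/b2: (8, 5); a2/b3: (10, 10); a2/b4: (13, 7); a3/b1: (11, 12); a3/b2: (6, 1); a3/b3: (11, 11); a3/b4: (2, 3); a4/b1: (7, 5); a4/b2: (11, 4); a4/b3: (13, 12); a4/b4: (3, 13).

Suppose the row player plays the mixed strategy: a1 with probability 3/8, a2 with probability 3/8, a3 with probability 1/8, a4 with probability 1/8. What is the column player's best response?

b3

The column player's best reply maximizes expected payoff against the mix.
b1: (3/8)·7 + (3/8)·15 + (1/8)·12 + (1/8)·5 = 83/8
b2: (3/8)·8 + (3/8)·5 + (1/8)·1 + (1/8)·4 = 11/2
b3: (3/8)·13 + (3/8)·10 + (1/8)·11 + (1/8)·12 = 23/2
b4: (3/8)·3 + (3/8)·7 + (1/8)·3 + (1/8)·13 = 23/4
Highest expected payoff is 23/2, from b3.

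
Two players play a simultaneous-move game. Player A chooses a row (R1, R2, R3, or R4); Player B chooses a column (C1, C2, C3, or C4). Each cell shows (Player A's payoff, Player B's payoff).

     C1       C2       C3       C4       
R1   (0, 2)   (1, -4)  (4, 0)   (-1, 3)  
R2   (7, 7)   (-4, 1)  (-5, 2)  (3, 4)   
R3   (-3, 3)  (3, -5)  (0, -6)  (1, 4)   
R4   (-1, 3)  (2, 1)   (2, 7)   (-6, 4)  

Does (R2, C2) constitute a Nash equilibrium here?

Holding Player B at C2: Player A gets -4 from R2 but could get 3 by switching to R3. Player A has a profitable deviation.

No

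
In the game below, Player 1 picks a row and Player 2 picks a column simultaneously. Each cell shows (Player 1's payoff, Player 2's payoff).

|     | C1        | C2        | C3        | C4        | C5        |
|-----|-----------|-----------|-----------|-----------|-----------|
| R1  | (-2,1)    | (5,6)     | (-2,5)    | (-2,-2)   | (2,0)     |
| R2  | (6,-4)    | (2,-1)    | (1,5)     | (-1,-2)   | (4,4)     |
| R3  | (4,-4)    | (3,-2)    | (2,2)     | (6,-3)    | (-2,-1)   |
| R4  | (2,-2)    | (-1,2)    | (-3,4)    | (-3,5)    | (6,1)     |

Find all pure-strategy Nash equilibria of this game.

(R1, C2) and (R3, C3)

Check mutual best responses: a cell is a NE iff neither player can gain by unilaterally deviating.
Player 1's best responses — vs C1: R2 (payoff 6); vs C2: R1 (payoff 5); vs C3: R3 (payoff 2); vs C4: R3 (payoff 6); vs C5: R4 (payoff 6).
Player 2's best responses — vs R1: C2 (payoff 6); vs R2: C3 (payoff 5); vs R3: C3 (payoff 2); vs R4: C4 (payoff 5).
Mutual best responses occur at (R1, C2) and (R3, C3); at each, neither player gains by switching.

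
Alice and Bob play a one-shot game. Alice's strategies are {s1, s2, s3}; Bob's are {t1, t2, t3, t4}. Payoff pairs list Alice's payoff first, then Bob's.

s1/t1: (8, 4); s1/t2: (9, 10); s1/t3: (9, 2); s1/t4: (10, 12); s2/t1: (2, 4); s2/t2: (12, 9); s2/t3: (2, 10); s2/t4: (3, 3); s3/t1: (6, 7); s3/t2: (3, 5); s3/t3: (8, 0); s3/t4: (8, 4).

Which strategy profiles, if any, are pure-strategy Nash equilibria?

A profile is a Nash equilibrium when each player is best-responding to the other.
Alice's best responses — vs t1: s1 (payoff 8); vs t2: s2 (payoff 12); vs t3: s1 (payoff 9); vs t4: s1 (payoff 10).
Bob's best responses — vs s1: t4 (payoff 12); vs s2: t3 (payoff 10); vs s3: t1 (payoff 7).
The only mutual best response is (s1, t4); neither player gains by switching there.

(s1, t4)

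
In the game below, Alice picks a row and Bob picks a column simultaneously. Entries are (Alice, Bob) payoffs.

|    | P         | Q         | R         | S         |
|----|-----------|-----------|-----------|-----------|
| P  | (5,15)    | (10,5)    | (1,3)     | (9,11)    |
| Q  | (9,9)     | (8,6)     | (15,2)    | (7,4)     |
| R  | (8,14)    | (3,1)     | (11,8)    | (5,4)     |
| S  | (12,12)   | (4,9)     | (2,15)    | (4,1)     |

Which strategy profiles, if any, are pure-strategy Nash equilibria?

A profile is a Nash equilibrium when each player is best-responding to the other.
Alice's best responses — vs P: S (payoff 12); vs Q: P (payoff 10); vs R: Q (payoff 15); vs S: P (payoff 9).
Bob's best responses — vs P: P (payoff 15); vs Q: P (payoff 9); vs R: P (payoff 14); vs S: R (payoff 15).
No cell has both players best-responding. For instance, Alice's best reply to Q is P, but against P Bob prefers P over Q.

None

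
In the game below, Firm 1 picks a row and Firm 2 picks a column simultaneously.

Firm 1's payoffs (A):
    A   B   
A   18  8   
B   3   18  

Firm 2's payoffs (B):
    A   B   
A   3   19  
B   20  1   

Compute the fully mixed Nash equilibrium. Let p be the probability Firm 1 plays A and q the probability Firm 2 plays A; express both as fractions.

In a mixed NE each player is indifferent between their pure strategies, so the opponent's mix sets the indifference.
Firm 2 indifferent between A and B: p·3 + (1−p)·20 = p·19 + (1−p)·1 ⟹ 20 + (-17)p = 1 + 18p ⟹ p = 19/35.
Firm 1 indifferent between A and B: q·18 + (1−q)·8 = q·3 + (1−q)·18 ⟹ 8 + 10q = 18 + (-15)q ⟹ q = 2/5.

p = 19/35, q = 2/5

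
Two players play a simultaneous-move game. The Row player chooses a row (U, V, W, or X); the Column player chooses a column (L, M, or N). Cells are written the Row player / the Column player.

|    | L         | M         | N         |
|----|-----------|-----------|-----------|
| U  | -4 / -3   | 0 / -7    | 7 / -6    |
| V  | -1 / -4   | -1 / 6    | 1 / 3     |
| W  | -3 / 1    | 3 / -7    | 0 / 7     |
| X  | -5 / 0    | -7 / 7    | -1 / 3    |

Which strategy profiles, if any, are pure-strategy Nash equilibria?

There is no pure-strategy Nash equilibrium

A profile is a Nash equilibrium when each player is best-responding to the other.
The Row player's best responses — vs L: V (payoff -1); vs M: W (payoff 3); vs N: U (payoff 7).
The Column player's best responses — vs U: L (payoff -3); vs V: M (payoff 6); vs W: N (payoff 7); vs X: M (payoff 7).
No cell has both players best-responding. For instance, the Row player's best reply to M is W, but against W the Column player prefers N over M.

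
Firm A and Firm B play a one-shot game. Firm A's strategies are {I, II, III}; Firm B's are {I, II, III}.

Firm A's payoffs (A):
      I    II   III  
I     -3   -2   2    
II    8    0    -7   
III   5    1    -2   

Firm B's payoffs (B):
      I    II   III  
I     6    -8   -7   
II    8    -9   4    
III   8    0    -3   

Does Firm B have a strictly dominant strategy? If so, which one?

I

Check whether one of Firm B's strategies beats all alternatives regardless of what the opponent does.
I strictly dominates: vs I: 6 > each of {-8, -7}; vs II: 8 > each of {-9, 4}; vs III: 8 > each of {0, -3}.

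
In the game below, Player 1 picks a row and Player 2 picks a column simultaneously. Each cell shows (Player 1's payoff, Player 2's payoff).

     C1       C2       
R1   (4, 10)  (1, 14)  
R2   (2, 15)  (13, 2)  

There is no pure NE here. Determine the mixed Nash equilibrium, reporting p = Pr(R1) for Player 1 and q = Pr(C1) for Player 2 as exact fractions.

Each player's mixing probability is pinned down by making the *other* player indifferent.
Player 2 indifferent between C1 and C2: p·10 + (1−p)·15 = p·14 + (1−p)·2 ⟹ 15 + (-5)p = 2 + 12p ⟹ p = 13/17.
Player 1 indifferent between R1 and R2: q·4 + (1−q)·1 = q·2 + (1−q)·13 ⟹ 1 + 3q = 13 + (-11)q ⟹ q = 6/7.

p = 13/17, q = 6/7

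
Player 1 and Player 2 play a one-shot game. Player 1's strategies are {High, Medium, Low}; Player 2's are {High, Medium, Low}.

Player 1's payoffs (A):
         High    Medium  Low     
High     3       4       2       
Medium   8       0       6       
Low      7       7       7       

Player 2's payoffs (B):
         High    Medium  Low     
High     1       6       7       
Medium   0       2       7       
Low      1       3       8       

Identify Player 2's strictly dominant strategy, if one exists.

A strategy is strictly dominant if it gives Player 2 a strictly higher payoff than every other strategy, against every choice by the opponent.
Low strictly dominates: vs High: 7 > each of {1, 6}; vs Medium: 7 > each of {0, 2}; vs Low: 8 > each of {1, 3}.

Low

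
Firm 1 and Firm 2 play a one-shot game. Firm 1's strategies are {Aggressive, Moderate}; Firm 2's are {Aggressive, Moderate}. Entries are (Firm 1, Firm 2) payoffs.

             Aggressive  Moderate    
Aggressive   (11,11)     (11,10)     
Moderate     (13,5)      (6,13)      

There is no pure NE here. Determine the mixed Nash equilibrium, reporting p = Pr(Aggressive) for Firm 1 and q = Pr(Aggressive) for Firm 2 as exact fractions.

In a mixed NE each player is indifferent between their pure strategies, so the opponent's mix sets the indifference.
Firm 2 indifferent between Aggressive and Moderate: p·11 + (1−p)·5 = p·10 + (1−p)·13 ⟹ 5 + 6p = 13 + (-3)p ⟹ p = 8/9.
Firm 1 indifferent between Aggressive and Moderate: q·11 + (1−q)·11 = q·13 + (1−q)·6 ⟹ 11 + 0q = 6 + 7q ⟹ q = 5/7.

p = 8/9, q = 5/7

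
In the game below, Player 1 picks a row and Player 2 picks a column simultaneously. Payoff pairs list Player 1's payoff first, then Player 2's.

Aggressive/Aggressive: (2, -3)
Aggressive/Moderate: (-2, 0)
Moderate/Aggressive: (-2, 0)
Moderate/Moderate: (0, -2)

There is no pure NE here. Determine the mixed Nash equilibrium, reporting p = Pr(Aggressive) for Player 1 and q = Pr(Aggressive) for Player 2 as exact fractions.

p = 2/5, q = 1/3

Each player's mixing probability is pinned down by making the *other* player indifferent.
Player 2 indifferent between Aggressive and Moderate: p·(-3) + (1−p)·0 = p·0 + (1−p)·(-2) ⟹ 0 + (-3)p = (-2) + 2p ⟹ p = 2/5.
Player 1 indifferent between Aggressive and Moderate: q·2 + (1−q)·(-2) = q·(-2) + (1−q)·0 ⟹ (-2) + 4q = 0 + (-2)q ⟹ q = 1/3.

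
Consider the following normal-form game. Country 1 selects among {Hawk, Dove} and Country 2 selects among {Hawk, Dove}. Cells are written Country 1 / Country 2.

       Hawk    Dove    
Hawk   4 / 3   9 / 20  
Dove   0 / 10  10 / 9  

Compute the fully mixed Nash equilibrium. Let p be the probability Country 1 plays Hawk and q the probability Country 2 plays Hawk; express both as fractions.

p = 1/18, q = 1/5

Each player's mixing probability is pinned down by making the *other* player indifferent.
Country 2 indifferent between Hawk and Dove: p·3 + (1−p)·10 = p·20 + (1−p)·9 ⟹ 10 + (-7)p = 9 + 11p ⟹ p = 1/18.
Country 1 indifferent between Hawk and Dove: q·4 + (1−q)·9 = q·0 + (1−q)·10 ⟹ 9 + (-5)q = 10 + (-10)q ⟹ q = 1/5.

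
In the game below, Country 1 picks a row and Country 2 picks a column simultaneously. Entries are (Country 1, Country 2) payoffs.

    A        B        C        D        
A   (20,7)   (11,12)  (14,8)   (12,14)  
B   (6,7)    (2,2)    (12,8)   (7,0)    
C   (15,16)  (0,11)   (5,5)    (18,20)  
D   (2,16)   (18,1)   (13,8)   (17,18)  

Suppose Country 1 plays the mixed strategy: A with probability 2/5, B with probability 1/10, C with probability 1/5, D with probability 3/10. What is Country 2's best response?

Country 2's best reply maximizes expected payoff against the mix.
A: (2/5)·7 + (1/10)·7 + (1/5)·16 + (3/10)·16 = 23/2
B: (2/5)·12 + (1/10)·2 + (1/5)·11 + (3/10)·1 = 15/2
C: (2/5)·8 + (1/10)·8 + (1/5)·5 + (3/10)·8 = 37/5
D: (2/5)·14 + (1/10)·0 + (1/5)·20 + (3/10)·18 = 15
Highest expected payoff is 15, from D.

D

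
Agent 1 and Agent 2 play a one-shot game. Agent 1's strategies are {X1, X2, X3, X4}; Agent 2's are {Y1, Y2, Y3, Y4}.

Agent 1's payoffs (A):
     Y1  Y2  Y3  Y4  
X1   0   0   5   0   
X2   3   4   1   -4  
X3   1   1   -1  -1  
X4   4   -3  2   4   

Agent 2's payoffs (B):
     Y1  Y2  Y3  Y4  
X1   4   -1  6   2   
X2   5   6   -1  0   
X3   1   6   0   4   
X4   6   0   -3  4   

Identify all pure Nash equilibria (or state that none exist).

Find each player's best response to every opponent strategy; NE are the intersections.
Agent 1's best responses — vs Y1: X4 (payoff 4); vs Y2: X2 (payoff 4); vs Y3: X1 (payoff 5); vs Y4: X4 (payoff 4).
Agent 2's best responses — vs X1: Y3 (payoff 6); vs X2: Y2 (payoff 6); vs X3: Y2 (payoff 6); vs X4: Y1 (payoff 6).
Mutual best responses occur at (X1, Y3), (X2, Y2), and (X4, Y1); at each, neither player gains by switching.

(X1, Y3), (X2, Y2), and (X4, Y1)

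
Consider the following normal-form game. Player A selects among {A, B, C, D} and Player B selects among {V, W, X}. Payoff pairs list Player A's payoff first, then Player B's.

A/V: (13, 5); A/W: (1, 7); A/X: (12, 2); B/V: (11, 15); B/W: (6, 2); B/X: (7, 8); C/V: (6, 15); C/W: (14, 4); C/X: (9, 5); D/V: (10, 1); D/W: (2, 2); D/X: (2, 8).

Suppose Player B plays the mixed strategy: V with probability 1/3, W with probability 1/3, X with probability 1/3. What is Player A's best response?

C

Player A's best reply maximizes expected payoff against the mix.
A: (1/3)·13 + (1/3)·1 + (1/3)·12 = 26/3
B: (1/3)·11 + (1/3)·6 + (1/3)·7 = 8
C: (1/3)·6 + (1/3)·14 + (1/3)·9 = 29/3
D: (1/3)·10 + (1/3)·2 + (1/3)·2 = 14/3
Highest expected payoff is 29/3, from C.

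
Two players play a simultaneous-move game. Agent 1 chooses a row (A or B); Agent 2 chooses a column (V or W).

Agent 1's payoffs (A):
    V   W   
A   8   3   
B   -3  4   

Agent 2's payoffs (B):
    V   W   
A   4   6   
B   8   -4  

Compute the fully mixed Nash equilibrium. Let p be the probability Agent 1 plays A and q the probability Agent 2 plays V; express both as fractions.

p = 6/7, q = 1/12

In a mixed NE each player is indifferent between their pure strategies, so the opponent's mix sets the indifference.
Agent 2 indifferent between V and W: p·4 + (1−p)·8 = p·6 + (1−p)·(-4) ⟹ 8 + (-4)p = (-4) + 10p ⟹ p = 6/7.
Agent 1 indifferent between A and B: q·8 + (1−q)·3 = q·(-3) + (1−q)·4 ⟹ 3 + 5q = 4 + (-7)q ⟹ q = 1/12.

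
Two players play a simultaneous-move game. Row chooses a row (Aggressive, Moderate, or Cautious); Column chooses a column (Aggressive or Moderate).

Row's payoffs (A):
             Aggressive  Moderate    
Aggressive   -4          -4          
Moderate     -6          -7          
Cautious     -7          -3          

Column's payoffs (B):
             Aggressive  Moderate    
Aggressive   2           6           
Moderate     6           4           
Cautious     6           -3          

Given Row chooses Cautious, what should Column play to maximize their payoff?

With Row fixed at Cautious, Column's payoffs are: Aggressive → 6, Moderate → -3.
The maximum is 6, achieved by Aggressive.

Aggressive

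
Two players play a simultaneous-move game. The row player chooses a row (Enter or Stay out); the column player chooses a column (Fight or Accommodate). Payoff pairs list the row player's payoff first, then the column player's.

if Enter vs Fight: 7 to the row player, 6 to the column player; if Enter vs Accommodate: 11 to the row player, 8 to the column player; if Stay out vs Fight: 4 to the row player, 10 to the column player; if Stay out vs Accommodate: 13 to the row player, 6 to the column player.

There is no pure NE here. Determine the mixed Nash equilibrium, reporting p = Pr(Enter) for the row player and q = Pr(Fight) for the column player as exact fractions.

In a mixed NE each player is indifferent between their pure strategies, so the opponent's mix sets the indifference.
The column player indifferent between Fight and Accommodate: p·6 + (1−p)·10 = p·8 + (1−p)·6 ⟹ 10 + (-4)p = 6 + 2p ⟹ p = 2/3.
The row player indifferent between Enter and Stay out: q·7 + (1−q)·11 = q·4 + (1−q)·13 ⟹ 11 + (-4)q = 13 + (-9)q ⟹ q = 2/5.

p = 2/3, q = 2/5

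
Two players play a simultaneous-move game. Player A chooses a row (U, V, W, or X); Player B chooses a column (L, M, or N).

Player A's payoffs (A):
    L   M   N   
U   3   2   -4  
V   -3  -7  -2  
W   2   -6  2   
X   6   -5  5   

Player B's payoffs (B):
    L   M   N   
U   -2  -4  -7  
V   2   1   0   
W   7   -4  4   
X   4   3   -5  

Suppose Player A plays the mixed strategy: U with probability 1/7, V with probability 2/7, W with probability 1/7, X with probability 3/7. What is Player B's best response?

Compute Player B's expected payoff from each pure strategy against the given mix.
L: (1/7)·(-2) + (2/7)·2 + (1/7)·7 + (3/7)·4 = 3
M: (1/7)·(-4) + (2/7)·1 + (1/7)·(-4) + (3/7)·3 = 3/7
N: (1/7)·(-7) + (2/7)·0 + (1/7)·4 + (3/7)·(-5) = -18/7
Highest expected payoff is 3, from L.

L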